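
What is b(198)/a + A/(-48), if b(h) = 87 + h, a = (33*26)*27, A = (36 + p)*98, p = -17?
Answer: -1197817/30888 ≈ -38.779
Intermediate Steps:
A = 1862 (A = (36 - 17)*98 = 19*98 = 1862)
a = 23166 (a = 858*27 = 23166)
b(198)/a + A/(-48) = (87 + 198)/23166 + 1862/(-48) = 285*(1/23166) + 1862*(-1/48) = 95/7722 - 931/24 = -1197817/30888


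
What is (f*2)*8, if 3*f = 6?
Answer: 32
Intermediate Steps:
f = 2 (f = (1/3)*6 = 2)
(f*2)*8 = (2*2)*8 = 4*8 = 32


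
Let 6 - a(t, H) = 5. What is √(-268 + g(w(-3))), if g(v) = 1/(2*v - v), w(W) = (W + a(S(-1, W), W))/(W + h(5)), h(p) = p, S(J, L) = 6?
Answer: I*√269 ≈ 16.401*I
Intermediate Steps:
a(t, H) = 1 (a(t, H) = 6 - 1*5 = 6 - 5 = 1)
w(W) = (1 + W)/(5 + W) (w(W) = (W + 1)/(W + 5) = (1 + W)/(5 + W))
g(v) = 1/v
√(-268 + g(w(-3))) = √(-268 + 1/((1 - 3)/(5 - 3))) = √(-268 + 1/(-2/2)) = √(-268 + 1/((½)*(-2))) = √(-268 + 1/(-1)) = √(-268 - 1) = √(-269) = I*√269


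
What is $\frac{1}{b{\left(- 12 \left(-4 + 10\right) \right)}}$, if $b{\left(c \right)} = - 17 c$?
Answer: $\frac{1}{1224} \approx 0.00081699$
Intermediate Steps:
$\frac{1}{b{\left(- 12 \left(-4 + 10\right) \right)}} = \frac{1}{\left(-17\right) \left(- 12 \left(-4 + 10\right)\right)} = \frac{1}{\left(-17\right) \left(\left(-12\right) 6\right)} = \frac{1}{\left(-17\right) \left(-72\right)} = \frac{1}{1224}$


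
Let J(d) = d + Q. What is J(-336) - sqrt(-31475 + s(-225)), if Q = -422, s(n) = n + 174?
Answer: -758 - I*sqrt(31526) ≈ -758.0 - 177.56*I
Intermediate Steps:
s(n) = 174 + n
J(d) = -422 + d (J(d) = d - 422 = -422 + d)
J(-336) - sqrt(-31475 + s(-225)) = (-422 - 336) - sqrt(-31475 + (174 - 225)) = -758 - sqrt(-31475 - 51) = -758 - sqrt(-31526) = -758 - I*sqrt(31526)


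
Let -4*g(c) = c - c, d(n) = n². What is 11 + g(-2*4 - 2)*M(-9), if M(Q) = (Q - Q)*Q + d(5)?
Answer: 11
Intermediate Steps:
M(Q) = 25 (M(Q) = (Q - Q)*Q + 5² = 0*Q + 25 = 0 + 25 = 25)
g(c) = 0 (g(c) = -(c - c)/4 = -¼*0 = 0)
11 + g(-2*4 - 2)*M(-9) = 11 + 0*25 = 11 + 0 = 11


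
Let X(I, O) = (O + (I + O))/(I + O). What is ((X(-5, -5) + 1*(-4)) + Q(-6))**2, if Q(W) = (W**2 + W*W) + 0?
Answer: 19321/4 ≈ 4830.3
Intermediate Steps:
X(I, O) = (I + 2*O)/(I + O)
Q(W) = 2*W**2 (Q(W) = (W**2 + W**2) + 0 = 2*W**2 + 0 = 2*W**2)
((X(-5, -5) + 1*(-4)) + Q(-6))**2 = (((-5 + 2*(-5))/(-5 - 5) + 1*(-4)) + 2*(-6)**2)**2 = (((-5 - 10)/(-10) - 4) + 2*36)**2 = ((-1/10*(-15) - 4) + 72)**2 = ((3/2 - 4) + 72)**2 = (-5/2 + 72)**2 = (139/2)**2 = 19321/4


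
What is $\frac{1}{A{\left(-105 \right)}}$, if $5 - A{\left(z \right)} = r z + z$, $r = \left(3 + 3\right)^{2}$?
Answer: $\frac{1}{3890} \approx 0.00025707$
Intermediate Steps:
$r = 36$ ($r = 6^{2} = 36$)
$A{\left(z \right)} = 5 - 37 z$ ($A{\left(z \right)} = 5 - \left(36 z + z\right) = 5 - 37 z$)
$\frac{1}{A{\left(-105 \right)}} = \frac{1}{5 - -3885} = \frac{1}{5 + 3885} = \frac{1}{3890}$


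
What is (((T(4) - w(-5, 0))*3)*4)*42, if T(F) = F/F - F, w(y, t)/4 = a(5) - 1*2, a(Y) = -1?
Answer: 4536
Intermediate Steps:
w(y, t) = -12 (w(y, t) = 4*(-1 - 1*2) = 4*(-1 - 2) = 4*(-3) = -12)
T(F) = 1 - F
(((T(4) - w(-5, 0))*3)*4)*42 = ((((1 - 1*4) - 1*(-12))*3)*4)*42 = ((((1 - 4) + 12)*3)*4)*42 = (((-3 + 12)*3)*4)*42 = ((9*3)*4)*42 = (27*4)*42 = 108*42 = 4536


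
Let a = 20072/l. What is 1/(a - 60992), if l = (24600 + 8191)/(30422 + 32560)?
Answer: -32791/735813968 ≈ -4.4564e-5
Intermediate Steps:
l = 32791/62982 ≈ 0.52064
a = 1264174704/32791 (a = 20072/(32791/62982) = 20072*(62982/32791) = 1264174704/32791 ≈ 38553.)
1/(a - 60992) = 1/(1264174704/32791 - 60992) = 1/(-735813968/32791) = -32791/735813968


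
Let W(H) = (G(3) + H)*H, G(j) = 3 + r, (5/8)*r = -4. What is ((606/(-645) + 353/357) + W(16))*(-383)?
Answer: -5927916587/76755 ≈ -77232.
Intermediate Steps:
r = -32/5 (r = (8/5)*(-4) = -32/5 ≈ -6.4000)
G(j) = -17/5 (G(j) = 3 - 32/5 = -17/5)
W(H) = H*(-17/5 + H) (W(H) = (-17/5 + H)*H = H*(-17/5 + H))
((606/(-645) + 353/357) + W(16))*(-383) = ((606/(-645) + 353/357) + (⅕)*16*(-17 + 5*16))*(-383) = ((606*(-1/645) + 353*(1/357)) + (⅕)*16*(-17 + 80))*(-383) = ((-202/215 + 353/357) + (⅕)*16*63)*(-383) = (3781/76755 + 1008/5)*(-383) = (15477589/76755)*(-383) = -5927916587/76755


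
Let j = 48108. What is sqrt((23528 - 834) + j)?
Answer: sqrt(70802) ≈ 266.09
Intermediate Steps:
sqrt((23528 - 834) + j) = sqrt((23528 - 834) + 48108) = sqrt(22694 + 48108) = sqrt(70802)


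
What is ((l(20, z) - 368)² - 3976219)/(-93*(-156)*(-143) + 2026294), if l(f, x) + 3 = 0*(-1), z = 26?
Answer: 1919289/24175 ≈ 79.391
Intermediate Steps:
l(f, x) = -3 (l(f, x) = -3 + 0*(-1) = -3 + 0 = -3)
((l(20, z) - 368)² - 3976219)/(-93*(-156)*(-143) + 2026294) = ((-3 - 368)² - 3976219)/(-93*(-156)*(-143) + 2026294) = ((-371)² - 3976219)/(14508*(-143) + 2026294) = (137641 - 3976219)/(-2074644 + 2026294) = -3838578/(-48350) = -3838578*(-1/48350) = 1919289/24175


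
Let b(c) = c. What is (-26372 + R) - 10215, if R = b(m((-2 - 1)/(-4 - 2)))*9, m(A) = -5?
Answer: -36632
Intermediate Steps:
R = -45 (R = -5*9 = -45)
(-26372 + R) - 10215 = (-26372 - 45) - 10215 = -26417 - 10215 = -36632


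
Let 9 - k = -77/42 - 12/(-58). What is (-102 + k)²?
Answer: 252778201/30276 ≈ 8349.1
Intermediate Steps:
k = 1849/174 (k = 9 - (-77/42 - 12/(-58)) = 9 - (-77*1/42 - 12*(-1/58)) = 9 - (-11/6 + 6/29) = 9 - 1*(-283/174) = 9 + 283/174 = 1849/174 ≈ 10.626)
(-102 + k)² = (-102 + 1849/174)² = (-15899/174)² = 252778201/30276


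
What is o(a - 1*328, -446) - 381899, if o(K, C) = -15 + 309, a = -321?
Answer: -381605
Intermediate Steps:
o(K, C) = 294
o(a - 1*328, -446) - 381899 = 294 - 381899 = -381605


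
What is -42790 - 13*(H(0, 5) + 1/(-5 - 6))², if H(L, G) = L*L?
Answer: -5177603/121 ≈ -42790.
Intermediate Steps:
H(L, G) = L²
-42790 - 13*(H(0, 5) + 1/(-5 - 6))² = -42790 - 13*(0² + 1/(-5 - 6))² = -42790 - 13*(0 + 1/(-11))² = -42790 - 13*(0 - 1/11)² = -42790 - 13*(-1/11)² = -42790 - 13/121 = -5177603/121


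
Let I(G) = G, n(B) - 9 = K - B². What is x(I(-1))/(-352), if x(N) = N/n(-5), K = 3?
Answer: -1/4576 ≈ -0.00021853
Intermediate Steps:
n(B) = 12 - B² (n(B) = 9 + (3 - B²) = 12 - B²)
x(N) = -N/13 (x(N) = N/(12 - 1*(-5)²) = N/(12 - 1*25) = N/(12 - 25) = N/(-13) = N*(-1/13) = -N/13)
x(I(-1))/(-352) = -1/13*(-1)/(-352) = (1/13)*(-1/352) = -1/4576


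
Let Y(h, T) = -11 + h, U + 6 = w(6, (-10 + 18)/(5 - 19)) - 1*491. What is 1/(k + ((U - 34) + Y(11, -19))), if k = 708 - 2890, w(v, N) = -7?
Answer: -1/2720 ≈ -0.00036765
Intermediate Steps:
U = -504 (U = -6 + (-7 - 1*491) = -6 + (-7 - 491) = -6 - 498 = -504)
k = -2182
1/(k + ((U - 34) + Y(11, -19))) = 1/(-2182 + ((-504 - 34) + (-11 + 11))) = 1/(-2182 + (-538 + 0)) = 1/(-2182 - 538) = 1/(-2720) = -1/2720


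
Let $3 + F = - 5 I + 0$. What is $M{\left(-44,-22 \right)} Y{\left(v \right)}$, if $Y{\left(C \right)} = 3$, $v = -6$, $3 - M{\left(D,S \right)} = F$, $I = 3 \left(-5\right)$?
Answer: $-207$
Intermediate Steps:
$I = -15$
$F = 72$ ($F = -3 + \left(\left(-5\right) \left(-15\right) + 0\right) = -3 + \left(75 + 0\right) = -3 + 75 = 72$)
$M{\left(D,S \right)} = -69$ ($M{\left(D,S \right)} = 3 - 72 = -69$)
$M{\left(-44,-22 \right)} Y{\left(v \right)} = \left(-69\right) 3 = -207$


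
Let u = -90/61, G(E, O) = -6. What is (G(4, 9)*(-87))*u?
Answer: -46980/61 ≈ -770.16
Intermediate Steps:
u = -90/61 (u = -90*1/61 = -90/61 ≈ -1.4754)
(G(4, 9)*(-87))*u = -6*(-87)*(-90/61) = 522*(-90/61) = -46980/61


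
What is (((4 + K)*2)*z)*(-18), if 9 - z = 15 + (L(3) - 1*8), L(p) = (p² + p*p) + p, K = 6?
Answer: 6840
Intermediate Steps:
L(p) = p + 2*p² (L(p) = (p² + p²) + p = 2*p² + p = p + 2*p²)
z = -19 (z = 9 - (15 + (3*(1 + 2*3) - 1*8)) = 9 - (15 + (3*(1 + 6) - 8)) = 9 - (15 + (3*7 - 8)) = 9 - (15 + (21 - 8)) = 9 - (15 + 13) = 9 - 1*28 = 9 - 28 = -19)
(((4 + K)*2)*z)*(-18) = (((4 + 6)*2)*(-19))*(-18) = ((10*2)*(-19))*(-18) = (20*(-19))*(-18) = -380*(-18) = 6840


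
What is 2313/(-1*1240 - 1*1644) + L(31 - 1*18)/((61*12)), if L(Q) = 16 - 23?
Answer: -214163/263886 ≈ -0.81157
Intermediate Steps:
L(Q) = -7
2313/(-1*1240 - 1*1644) + L(31 - 1*18)/((61*12)) = 2313/(-1*1240 - 1*1644) - 7/(61*12) = 2313/(-1240 - 1644) - 7/732 = 2313/(-2884) - 7*1/732 = 2313*(-1/2884) - 7/732 = -2313/2884 - 7/732 = -214163/263886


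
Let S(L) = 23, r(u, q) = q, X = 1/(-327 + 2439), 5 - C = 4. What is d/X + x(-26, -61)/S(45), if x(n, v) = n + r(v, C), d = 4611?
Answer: 223983911/23 ≈ 9.7384e+6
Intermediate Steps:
C = 1 (C = 5 - 1*4 = 5 - 4 = 1)
X = 1/2112 ≈ 0.00047348
x(n, v) = 1 + n (x(n, v) = n + 1 = 1 + n)
d/X + x(-26, -61)/S(45) = 4611/(1/2112) + (1 - 26)/23 = 4611*2112 - 25*1/23 = 9738432 - 25/23 = 223983911/23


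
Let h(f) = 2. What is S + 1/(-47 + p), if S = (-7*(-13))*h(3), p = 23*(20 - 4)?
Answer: 58423/321 ≈ 182.00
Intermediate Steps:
p = 368 (p = 23*16 = 368)
S = 182 (S = -7*(-13)*2 = 91*2 = 182)
S + 1/(-47 + p) = 182 + 1/(-47 + 368) = 182 + 1/321 = 58423/321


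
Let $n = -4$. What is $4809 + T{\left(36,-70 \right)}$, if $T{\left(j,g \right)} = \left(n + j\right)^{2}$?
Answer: $5833$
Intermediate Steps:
$T{\left(j,g \right)} = \left(-4 + j\right)^{2}$
$4809 + T{\left(36,-70 \right)} = 4809 + \left(-4 + 36\right)^{2} = 4809 + 32^{2} = 4809 + 1024 = 5833$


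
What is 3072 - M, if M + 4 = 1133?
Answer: 1943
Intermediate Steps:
M = 1129 (M = -4 + 1133 = 1129)
3072 - M = 3072 - 1*1129 = 3072 - 1129 = 1943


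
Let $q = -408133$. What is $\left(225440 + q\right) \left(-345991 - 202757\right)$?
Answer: $100252418364$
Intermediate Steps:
$\left(225440 + q\right) \left(-345991 - 202757\right) = \left(225440 - 408133\right) \left(-345991 - 202757\right) = \left(-182693\right) \left(-548748\right) = 100252418364$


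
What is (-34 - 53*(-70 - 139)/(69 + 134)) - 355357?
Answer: -72133296/203 ≈ -3.5534e+5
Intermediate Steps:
(-34 - 53*(-70 - 139)/(69 + 134)) - 355357 = (-34 - (-11077)/203) - 355357 = (-34 - 53*(-209/203)) - 355357 = (-34 + 11077/203) - 355357 = 4175/203 - 355357 = -72133296/203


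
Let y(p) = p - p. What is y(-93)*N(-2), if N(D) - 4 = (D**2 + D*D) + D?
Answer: 0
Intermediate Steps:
N(D) = 4 + D + 2*D**2 (N(D) = 4 + ((D**2 + D*D) + D) = 4 + ((D**2 + D**2) + D) = 4 + (2*D**2 + D) = 4 + (D + 2*D**2) = 4 + D + 2*D**2)
y(p) = 0
y(-93)*N(-2) = 0*(4 - 2 + 2*(-2)**2) = 0*(4 - 2 + 2*4) = 0*(4 - 2 + 8) = 0*10 = 0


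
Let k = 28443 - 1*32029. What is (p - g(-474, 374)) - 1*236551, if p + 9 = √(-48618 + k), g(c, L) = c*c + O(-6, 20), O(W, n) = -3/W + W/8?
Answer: -1844943/4 + 2*I*√13051 ≈ -4.6124e+5 + 228.48*I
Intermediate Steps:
O(W, n) = -3/W + W/8 (O(W, n) = -3/W + W*(⅛) = -3/W + W/8)
k = -3586 (k = 28443 - 32029 = -3586)
g(c, L) = -¼ + c² (g(c, L) = c*c + (-3/(-6) + (⅛)*(-6)) = c² + (-3*(-⅙) - ¾) = c² + (½ - ¾) = c² - ¼ = -¼ + c²)
p = -9 + 2*I*√13051 (p = -9 + √(-48618 - 3586) = -9 + √(-52204) = -9 + 2*I*√13051 ≈ -9.0 + 228.48*I)
(p - g(-474, 374)) - 1*236551 = ((-9 + 2*I*√13051) - (-¼ + (-474)²)) - 1*236551 = ((-9 + 2*I*√13051) - (-¼ + 224676)) - 236551 = ((-9 + 2*I*√13051) - 1*898703/4) - 236551 = ((-9 + 2*I*√13051) - 898703/4) - 236551 = (-898739/4 + 2*I*√13051) - 236551 = -1844943/4 + 2*I*√13051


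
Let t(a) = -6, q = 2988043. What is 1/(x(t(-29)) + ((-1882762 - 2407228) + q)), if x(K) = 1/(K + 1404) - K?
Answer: -1398/1820113517 ≈ -7.6808e-7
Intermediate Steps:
x(K) = 1/(1404 + K) - K
1/(x(t(-29)) + ((-1882762 - 2407228) + q)) = 1/((1 - 1*(-6)**2 - 1404*(-6))/(1404 - 6) + ((-1882762 - 2407228) + 2988043)) = 1/((1 - 1*36 + 8424)/1398 + (-4289990 + 2988043)) = 1/((1 - 36 + 8424)/1398 - 1301947) = 1/((1/1398)*8389 - 1301947) = 1/(8389/1398 - 1301947) = 1/(-1820113517/1398) = -1398/1820113517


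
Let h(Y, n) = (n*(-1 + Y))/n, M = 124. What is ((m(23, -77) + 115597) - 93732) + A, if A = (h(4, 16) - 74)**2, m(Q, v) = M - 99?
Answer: 26931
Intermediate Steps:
h(Y, n) = -1 + Y
m(Q, v) = 25 (m(Q, v) = 124 - 99 = 25)
A = 5041 (A = ((-1 + 4) - 74)**2 = (3 - 74)**2 = (-71)**2 = 5041)
((m(23, -77) + 115597) - 93732) + A = ((25 + 115597) - 93732) + 5041 = (115622 - 93732) + 5041 = 21890 + 5041 = 26931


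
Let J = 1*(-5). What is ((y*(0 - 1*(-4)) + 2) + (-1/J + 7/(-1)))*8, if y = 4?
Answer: 448/5 ≈ 89.600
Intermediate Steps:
J = -5
((y*(0 - 1*(-4)) + 2) + (-1/J + 7/(-1)))*8 = ((4*(0 - 1*(-4)) + 2) + (-1/(-5) + 7/(-1)))*8 = ((4*(0 + 4) + 2) + (-1*(-1/5) + 7*(-1)))*8 = ((4*4 + 2) + (1/5 - 7))*8 = ((16 + 2) - 34/5)*8 = (18 - 34/5)*8 = (56/5)*8 = 448/5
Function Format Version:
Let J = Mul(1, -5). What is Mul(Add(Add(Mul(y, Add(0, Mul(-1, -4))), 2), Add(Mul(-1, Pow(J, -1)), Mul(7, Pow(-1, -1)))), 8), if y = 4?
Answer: Rational(448, 5) ≈ 89.600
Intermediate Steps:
J = -5
Mul(Add(Add(Mul(y, Add(0, Mul(-1, -4))), 2), Add(Mul(-1, Pow(J, -1)), Mul(7, Pow(-1, -1)))), 8) = Mul(Add(Add(Mul(4, Add(0, Mul(-1, -4))), 2), Add(Mul(-1, Pow(-5, -1)), Mul(7, Pow(-1, -1)))), 8) = Mul(Add(Add(Mul(4, Add(0, 4)), 2), Add(Mul(-1, Rational(-1, 5)), Mul(7, -1))), 8) = Mul(Add(Add(Mul(4, 4), 2), Add(Rational(1, 5), -7)), 8) = Mul(Add(Add(16, 2), Rational(-34, 5)), 8) = Mul(Add(18, Rational(-34, 5)), 8) = Mul(Rational(56, 5), 8) = Rational(448, 5)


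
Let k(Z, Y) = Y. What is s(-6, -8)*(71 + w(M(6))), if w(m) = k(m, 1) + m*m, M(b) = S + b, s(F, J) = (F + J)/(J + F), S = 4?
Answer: 172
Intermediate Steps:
s(F, J) = 1 (s(F, J) = (F + J)/(F + J) = 1)
M(b) = 4 + b
w(m) = 1 + m² (w(m) = 1 + m*m = 1 + m²)
s(-6, -8)*(71 + w(M(6))) = 1*(71 + (1 + (4 + 6)²)) = 1*(71 + (1 + 10²)) = 1*(71 + (1 + 100)) = 1*(71 + 101) = 1*172 = 172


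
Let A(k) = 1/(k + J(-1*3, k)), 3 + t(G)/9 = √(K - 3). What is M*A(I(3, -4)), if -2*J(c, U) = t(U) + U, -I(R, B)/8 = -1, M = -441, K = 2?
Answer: -15435/653 - 3969*I/653 ≈ -23.637 - 6.0781*I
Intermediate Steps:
t(G) = -27 + 9*I (t(G) = -27 + 9*√(2 - 3) = -27 + 9*√(-1) = -27 + 9*I)
I(R, B) = 8 (I(R, B) = -8*(-1) = 8)
J(c, U) = 27/2 - 9*I/2 - U/2 (J(c, U) = -((-27 + 9*I) + U)/2 = -(-27 + U + 9*I)/2 = 27/2 - 9*I/2 - U/2)
A(k) = 1/(27/2 + k/2 - 9*I/2) (A(k) = 1/(k + (27/2 - 9*I/2 - k/2)) = 1/(27/2 + k/2 - 9*I/2))
M*A(I(3, -4)) = -882/(27 + 8 - 9*I) = -882/(35 - 9*I) = -882*(35 + 9*I)/1306 = -441*(35 + 9*I)/653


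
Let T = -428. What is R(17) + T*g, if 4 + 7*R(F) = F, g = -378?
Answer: 1132501/7 ≈ 1.6179e+5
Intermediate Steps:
R(F) = -4/7 + F/7
R(17) + T*g = (-4/7 + (1/7)*17) - 428*(-378) = (-4/7 + 17/7) + 161784 = 13/7 + 161784 = 1132501/7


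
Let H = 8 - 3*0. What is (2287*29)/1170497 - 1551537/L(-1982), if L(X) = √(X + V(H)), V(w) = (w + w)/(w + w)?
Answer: 66323/1170497 + 1551537*I*√1981/1981 ≈ 0.056662 + 34859.0*I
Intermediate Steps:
H = 8 (H = 8 + 0 = 8)
V(w) = 1 (V(w) = (2*w)/((2*w)) = (2*w)*(1/(2*w)) = 1)
L(X) = √(1 + X) (L(X) = √(X + 1) = √(1 + X))
(2287*29)/1170497 - 1551537/L(-1982) = (2287*29)/1170497 - 1551537/√(1 - 1982) = 66323*(1/1170497) - 1551537*(-I*√1981/1981) = 66323/1170497 - 1551537*(-I*√1981/1981) = 66323/1170497 - (-1551537)*I*√1981/1981 = 66323/1170497 + 1551537*I*√1981/1981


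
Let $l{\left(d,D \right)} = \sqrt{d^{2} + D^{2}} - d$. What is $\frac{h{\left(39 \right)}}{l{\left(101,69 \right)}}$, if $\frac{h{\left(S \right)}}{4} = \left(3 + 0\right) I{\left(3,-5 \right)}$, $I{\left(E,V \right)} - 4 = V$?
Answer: $- \frac{404}{1587} - \frac{4 \sqrt{14962}}{1587} \approx -0.56287$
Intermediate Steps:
$I{\left(E,V \right)} = 4 + V$
$l{\left(d,D \right)} = \sqrt{D^{2} + d^{2}} - d$
$h{\left(S \right)} = -12$ ($h{\left(S \right)} = 4 \left(3 + 0\right) \left(4 - 5\right) = 4 \cdot 3 \left(-1\right) = 4 \left(-3\right) = -12$)
$\frac{h{\left(39 \right)}}{l{\left(101,69 \right)}} = - \frac{12}{\sqrt{69^{2} + 101^{2}} - 101} = - \frac{12}{\sqrt{4761 + 10201} - 101} = - \frac{12}{\sqrt{14962} - 101} = - \frac{12}{-101 + \sqrt{14962}}$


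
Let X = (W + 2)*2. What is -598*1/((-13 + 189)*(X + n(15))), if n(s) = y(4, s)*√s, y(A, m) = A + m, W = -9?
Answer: -2093/229636 - 5681*√15/459272 ≈ -0.057022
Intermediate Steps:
X = -14 (X = (-9 + 2)*2 = -7*2 = -14)
n(s) = √s*(4 + s) (n(s) = (4 + s)*√s = √s*(4 + s))
-598*1/((-13 + 189)*(X + n(15))) = -598*1/((-14 + √15*(4 + 15))*(-13 + 189)) = -598*1/(176*(-14 + √15*19)) = -598*1/(176*(-14 + 19*√15)) = -598/(-2464 + 3344*√15)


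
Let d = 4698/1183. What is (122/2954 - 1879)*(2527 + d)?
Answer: -8309400423858/1747291 ≈ -4.7556e+6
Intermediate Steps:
d = 4698/1183 (d = 4698*(1/1183) = 4698/1183 ≈ 3.9713)
(122/2954 - 1879)*(2527 + d) = (122/2954 - 1879)*(2527 + 4698/1183) = (122*(1/2954) - 1879)*(2994139/1183) = (61/1477 - 1879)*(2994139/1183) = -2775222/1477*2994139/1183 = -8309400423858/1747291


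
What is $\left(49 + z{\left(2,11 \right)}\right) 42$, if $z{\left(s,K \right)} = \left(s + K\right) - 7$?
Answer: $2310$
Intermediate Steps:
$z{\left(s,K \right)} = -7 + K + s$ ($z{\left(s,K \right)} = \left(K + s\right) - 7 = -7 + K + s$)
$\left(49 + z{\left(2,11 \right)}\right) 42 = \left(49 + \left(-7 + 11 + 2\right)\right) 42 = \left(49 + 6\right) 42 = 55 \cdot 42 = 2310$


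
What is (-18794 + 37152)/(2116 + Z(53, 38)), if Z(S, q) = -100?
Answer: 9179/1008 ≈ 9.1062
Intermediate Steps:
(-18794 + 37152)/(2116 + Z(53, 38)) = (-18794 + 37152)/(2116 - 100) = 18358/2016 = 18358*(1/2016) = 9179/1008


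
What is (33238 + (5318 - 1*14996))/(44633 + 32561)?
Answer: 11780/38597 ≈ 0.30520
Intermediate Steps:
(33238 + (5318 - 1*14996))/(44633 + 32561) = (33238 + (5318 - 14996))/77194 = (33238 - 9678)*(1/77194) = 23560*(1/77194) = 11780/38597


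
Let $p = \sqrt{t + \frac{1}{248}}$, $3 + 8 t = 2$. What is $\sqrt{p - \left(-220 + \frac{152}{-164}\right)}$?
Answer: $\frac{\sqrt{1427577032 + 104222 i \sqrt{465}}}{2542} \approx 14.864 + 0.0117 i$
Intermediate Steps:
$t = - \frac{1}{8}$ ($t = - \frac{3}{8} + \frac{1}{8} \cdot 2 = - \frac{3}{8} + \frac{1}{4} = - \frac{1}{8} \approx -0.125$)
$p = \frac{i \sqrt{465}}{62}$ ($p = \sqrt{- \frac{1}{8} + \frac{1}{248}} = \sqrt{- \frac{15}{124}} = \frac{i \sqrt{465}}{62} \approx 0.3478 i$)
$\sqrt{p - \left(-220 + \frac{152}{-164}\right)} = \sqrt{\frac{i \sqrt{465}}{62} - \left(-220 + \frac{152}{-164}\right)} = \sqrt{\frac{i \sqrt{465}}{62} + \left(\left(-152\right) \left(- \frac{1}{164}\right) + 220\right)} = \sqrt{\frac{i \sqrt{465}}{62} + \left(\frac{38}{41} + 220\right)} = \sqrt{\frac{i \sqrt{465}}{62} + \frac{9058}{41}} = \sqrt{\frac{9058}{41} + \frac{i \sqrt{465}}{62}}$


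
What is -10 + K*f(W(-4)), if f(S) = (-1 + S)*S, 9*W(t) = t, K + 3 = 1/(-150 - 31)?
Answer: -174898/14661 ≈ -11.929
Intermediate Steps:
K = -544/181 (K = -3 + 1/(-150 - 31) = -3 + 1/(-181) = -3 - 1/181 = -544/181 ≈ -3.0055)
W(t) = t/9
f(S) = S*(-1 + S)
-10 + K*f(W(-4)) = -10 - 544*(⅑)*(-4)*(-1 + (⅑)*(-4))/181 = -10 - (-2176)*(-1 - 4/9)/1629 = -10 - (-2176)*(-13)/(1629*9) = -10 - 544/181*52/81 = -10 - 28288/14661 = -174898/14661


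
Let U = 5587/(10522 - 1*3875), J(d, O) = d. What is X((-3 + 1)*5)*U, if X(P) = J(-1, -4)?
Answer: -5587/6647 ≈ -0.84053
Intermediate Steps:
X(P) = -1
U = 5587/6647 (U = 5587/(10522 - 3875) = 5587/6647 ≈ 0.84053)
X((-3 + 1)*5)*U = -1*5587/6647 = -5587/6647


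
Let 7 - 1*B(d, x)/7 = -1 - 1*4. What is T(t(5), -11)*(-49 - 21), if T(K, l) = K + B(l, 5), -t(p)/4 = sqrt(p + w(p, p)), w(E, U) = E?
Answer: -5880 + 280*sqrt(10) ≈ -4994.6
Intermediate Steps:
B(d, x) = 84 (B(d, x) = 49 - 7*(-1 - 1*4) = 49 - 7*(-1 - 4) = 49 - 7*(-5) = 49 + 35 = 84)
t(p) = -4*sqrt(2)*sqrt(p) (t(p) = -4*sqrt(p + p) = -4*sqrt(2)*sqrt(p))
T(K, l) = 84 + K (T(K, l) = K + 84 = 84 + K)
T(t(5), -11)*(-49 - 21) = (84 - 4*sqrt(2)*sqrt(5))*(-49 - 21) = (84 - 4*sqrt(10))*(-70) = -5880 + 280*sqrt(10)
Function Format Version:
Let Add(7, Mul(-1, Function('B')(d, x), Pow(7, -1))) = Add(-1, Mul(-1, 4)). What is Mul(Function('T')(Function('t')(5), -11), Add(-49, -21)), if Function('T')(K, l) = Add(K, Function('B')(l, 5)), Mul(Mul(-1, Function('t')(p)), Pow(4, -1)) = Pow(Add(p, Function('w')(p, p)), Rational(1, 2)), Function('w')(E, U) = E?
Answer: Add(-5880, Mul(280, Pow(10, Rational(1, 2)))) ≈ -4994.6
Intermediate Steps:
Function('B')(d, x) = 84 (Function('B')(d, x) = Add(49, Mul(-7, Add(-1, Mul(-1, 4)))) = Add(49, Mul(-7, Add(-1, -4))) = Add(49, Mul(-7, -5)) = Add(49, 35) = 84)
Function('t')(p) = Mul(-4, Pow(2, Rational(1, 2)), Pow(p, Rational(1, 2))) (Function('t')(p) = Mul(-4, Pow(Add(p, p), Rational(1, 2))) = Mul(-4, Pow(Mul(2, p), Rational(1, 2))) = Mul(-4, Mul(Pow(2, Rational(1, 2)), Pow(p, Rational(1, 2)))) = Mul(-4, Pow(2, Rational(1, 2)), Pow(p, Rational(1, 2))))
Function('T')(K, l) = Add(84, K) (Function('T')(K, l) = Add(K, 84) = Add(84, K))
Mul(Function('T')(Function('t')(5), -11), Add(-49, -21)) = Mul(Add(84, Mul(-4, Pow(2, Rational(1, 2)), Pow(5, Rational(1, 2)))), Add(-49, -21)) = Mul(Add(84, Mul(-4, Pow(10, Rational(1, 2)))), -70) = Add(-5880, Mul(280, Pow(10, Rational(1, 2))))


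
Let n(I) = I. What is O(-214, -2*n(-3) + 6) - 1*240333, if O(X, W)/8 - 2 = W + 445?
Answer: -236661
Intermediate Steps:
O(X, W) = 3576 + 8*W (O(X, W) = 16 + 8*(W + 445) = 16 + 8*(445 + W) = 16 + (3560 + 8*W) = 3576 + 8*W)
O(-214, -2*n(-3) + 6) - 1*240333 = (3576 + 8*(-2*(-3) + 6)) - 1*240333 = (3576 + 8*(6 + 6)) - 240333 = (3576 + 8*12) - 240333 = (3576 + 96) - 240333 = 3672 - 240333 = -236661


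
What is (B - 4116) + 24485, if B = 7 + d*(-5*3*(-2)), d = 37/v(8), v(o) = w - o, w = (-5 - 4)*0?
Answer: 80949/4 ≈ 20237.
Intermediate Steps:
w = 0 (w = -9*0 = 0)
v(o) = -o (v(o) = 0 - o = -o)
d = -37/8 (d = 37/((-1*8)) = 37/(-8) = 37*(-⅛) = -37/8 ≈ -4.6250)
B = -527/4 (B = 7 - 37*(-5*3)*(-2)/8 = 7 - (-555)*(-2)/8 = 7 - 37/8*30 = 7 - 555/4 = -527/4 ≈ -131.75)
(B - 4116) + 24485 = (-527/4 - 4116) + 24485 = -16991/4 + 24485 = 80949/4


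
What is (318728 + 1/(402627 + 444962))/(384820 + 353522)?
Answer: 270150346793/625810557438 ≈ 0.43168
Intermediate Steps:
(318728 + 1/(402627 + 444962))/(384820 + 353522) = (318728 + 1/847589)/738342 = (318728 + 1/847589)*(1/738342) = (270150346793/847589)*(1/738342) = 270150346793/625810557438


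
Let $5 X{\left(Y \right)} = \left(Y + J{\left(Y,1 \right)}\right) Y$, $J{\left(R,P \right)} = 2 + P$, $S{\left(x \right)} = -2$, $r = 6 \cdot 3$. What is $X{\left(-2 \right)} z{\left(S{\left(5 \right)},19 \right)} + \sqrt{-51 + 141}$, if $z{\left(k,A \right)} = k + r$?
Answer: $- \frac{32}{5} + 3 \sqrt{10} \approx 3.0868$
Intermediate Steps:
$r = 18$
$z{\left(k,A \right)} = 18 + k$ ($z{\left(k,A \right)} = k + 18 = 18 + k$)
$X{\left(Y \right)} = \frac{Y \left(3 + Y\right)}{5}$ ($X{\left(Y \right)} = \frac{\left(Y + \left(2 + 1\right)\right) Y}{5} = \frac{\left(Y + 3\right) Y}{5} = \frac{\left(3 + Y\right) Y}{5} = \frac{Y \left(3 + Y\right)}{5}$)
$X{\left(-2 \right)} z{\left(S{\left(5 \right)},19 \right)} + \sqrt{-51 + 141} = \frac{1}{5} \left(-2\right) \left(3 - 2\right) \left(18 - 2\right) + \sqrt{-51 + 141} = \frac{1}{5} \left(-2\right) 1 \cdot 16 + \sqrt{90} = \left(- \frac{2}{5}\right) 16 + 3 \sqrt{10} = - \frac{32}{5} + 3 \sqrt{10}$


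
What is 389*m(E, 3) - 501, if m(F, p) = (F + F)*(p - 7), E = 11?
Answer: -34733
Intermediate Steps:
m(F, p) = 2*F*(-7 + p) (m(F, p) = (2*F)*(-7 + p) = 2*F*(-7 + p))
389*m(E, 3) - 501 = 389*(2*11*(-7 + 3)) - 501 = 389*(2*11*(-4)) - 501 = 389*(-88) - 501 = -34232 - 501 = -34733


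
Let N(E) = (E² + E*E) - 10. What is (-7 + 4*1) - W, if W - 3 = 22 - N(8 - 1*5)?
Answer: -20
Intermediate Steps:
N(E) = -10 + 2*E² (N(E) = (E² + E²) - 10 = 2*E² - 10 = -10 + 2*E²)
W = 17 (W = 3 + (22 - (-10 + 2*(8 - 1*5)²)) = 3 + (22 - (-10 + 2*(8 - 5)²)) = 3 + (22 - (-10 + 2*3²)) = 3 + (22 - (-10 + 2*9)) = 3 + (22 - (-10 + 18)) = 3 + (22 - 1*8) = 3 + (22 - 8) = 3 + 14 = 17)
(-7 + 4*1) - W = (-7 + 4*1) - 1*17 = (-7 + 4) - 17 = -3 - 17 = -20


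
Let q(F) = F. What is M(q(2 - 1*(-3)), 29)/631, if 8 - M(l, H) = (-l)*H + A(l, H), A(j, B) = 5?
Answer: 148/631 ≈ 0.23455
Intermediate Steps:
M(l, H) = 3 + H*l (M(l, H) = 8 - ((-l)*H + 5) = 8 - (-H*l + 5) = 8 - (5 - H*l) = 8 + (-5 + H*l) = 3 + H*l)
M(q(2 - 1*(-3)), 29)/631 = (3 + 29*(2 - 1*(-3)))/631 = (3 + 29*(2 + 3))*(1/631) = (3 + 29*5)*(1/631) = (3 + 145)*(1/631) = 148*(1/631) = 148/631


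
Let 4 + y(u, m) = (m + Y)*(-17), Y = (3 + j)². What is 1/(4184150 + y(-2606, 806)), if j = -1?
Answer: 1/4170376 ≈ 2.3979e-7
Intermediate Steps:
Y = 4 (Y = (3 - 1)² = 2² = 4)
y(u, m) = -72 - 17*m (y(u, m) = -4 + (m + 4)*(-17) = -4 + (4 + m)*(-17) = -4 + (-68 - 17*m) = -72 - 17*m)
1/(4184150 + y(-2606, 806)) = 1/(4184150 + (-72 - 17*806)) = 1/(4184150 + (-72 - 13702)) = 1/(4184150 - 13774) = 1/4170376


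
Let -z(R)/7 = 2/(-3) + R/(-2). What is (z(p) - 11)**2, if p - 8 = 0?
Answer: 4225/9 ≈ 469.44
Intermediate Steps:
p = 8 (p = 8 + 0 = 8)
z(R) = 14/3 + 7*R/2 (z(R) = -7*(2/(-3) + R/(-2)) = -7*(2*(-1/3) + R*(-1/2)) = -7*(-2/3 - R/2) = 14/3 + 7*R/2)
(z(p) - 11)**2 = ((14/3 + (7/2)*8) - 11)**2 = ((14/3 + 28) - 11)**2 = (98/3 - 11)**2 = (65/3)**2 = 4225/9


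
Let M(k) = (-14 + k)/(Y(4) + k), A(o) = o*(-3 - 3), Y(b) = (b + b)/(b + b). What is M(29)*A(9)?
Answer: -27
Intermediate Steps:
Y(b) = 1 (Y(b) = (2*b)/((2*b)) = (2*b)*(1/(2*b)) = 1)
A(o) = -6*o (A(o) = o*(-6) = -6*o)
M(k) = (-14 + k)/(1 + k)
M(29)*A(9) = ((-14 + 29)/(1 + 29))*(-6*9) = (15/30)*(-54) = ((1/30)*15)*(-54) = (1/2)*(-54) = -27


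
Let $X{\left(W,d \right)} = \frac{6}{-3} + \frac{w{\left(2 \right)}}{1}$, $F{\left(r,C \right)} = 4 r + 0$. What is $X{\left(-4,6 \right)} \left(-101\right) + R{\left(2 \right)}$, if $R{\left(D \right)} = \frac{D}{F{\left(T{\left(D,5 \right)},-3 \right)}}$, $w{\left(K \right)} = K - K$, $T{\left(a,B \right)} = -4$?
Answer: $\frac{1615}{8} \approx 201.88$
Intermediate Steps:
$w{\left(K \right)} = 0$
$F{\left(r,C \right)} = 4 r$
$X{\left(W,d \right)} = -2$ ($X{\left(W,d \right)} = \frac{6}{-3} + \frac{0}{1} = 6 \left(- \frac{1}{3}\right) + 0 \cdot 1 = -2 + 0 = -2$)
$R{\left(D \right)} = - \frac{D}{16}$ ($R{\left(D \right)} = \frac{D}{4 \left(-4\right)} = \frac{D}{-16} = D \left(- \frac{1}{16}\right) = - \frac{D}{16}$)
$X{\left(-4,6 \right)} \left(-101\right) + R{\left(2 \right)} = \left(-2\right) \left(-101\right) - \frac{1}{8} = 202 - \frac{1}{8} = \frac{1615}{8}$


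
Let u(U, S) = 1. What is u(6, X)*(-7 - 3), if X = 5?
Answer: -10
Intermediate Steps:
u(6, X)*(-7 - 3) = 1*(-7 - 3) = 1*(-10) = -10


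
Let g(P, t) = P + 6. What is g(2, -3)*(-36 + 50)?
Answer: 112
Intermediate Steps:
g(P, t) = 6 + P
g(2, -3)*(-36 + 50) = (6 + 2)*(-36 + 50) = 8*14 = 112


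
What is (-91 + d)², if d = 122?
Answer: 961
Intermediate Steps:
(-91 + d)² = (-91 + 122)² = 31² = 961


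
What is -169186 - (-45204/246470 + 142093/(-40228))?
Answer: -838720765505769/4957497580 ≈ -1.6918e+5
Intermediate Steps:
-169186 - (-45204/246470 + 142093/(-40228)) = -169186 - (-45204*1/246470 + 142093*(-1/40228)) = -169186 - (-22602/123235 - 142093/40228) = -169186 - 1*(-18420064111/4957497580) = -169186 + 18420064111/4957497580 = -838720765505769/4957497580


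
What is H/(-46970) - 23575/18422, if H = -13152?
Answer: -7090423/7092470 ≈ -0.99971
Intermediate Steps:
H/(-46970) - 23575/18422 = -13152/(-46970) - 23575/18422 = -13152*(-1/46970) - 23575*1/18422 = 6576/23485 - 23575/18422 = -7090423/7092470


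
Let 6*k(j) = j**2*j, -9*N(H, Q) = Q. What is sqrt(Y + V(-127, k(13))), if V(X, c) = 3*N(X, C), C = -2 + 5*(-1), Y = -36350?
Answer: I*sqrt(327129)/3 ≈ 190.65*I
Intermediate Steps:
C = -7 (C = -2 - 5 = -7)
N(H, Q) = -Q/9
k(j) = j**3/6 (k(j) = (j**2*j)/6 = j**3/6)
V(X, c) = 7/3 (V(X, c) = 3*(-1/9*(-7)) = 3*(7/9) = 7/3)
sqrt(Y + V(-127, k(13))) = sqrt(-36350 + 7/3) = sqrt(-109043/3) = I*sqrt(327129)/3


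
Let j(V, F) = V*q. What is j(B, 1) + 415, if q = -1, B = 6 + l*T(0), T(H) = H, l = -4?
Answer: 409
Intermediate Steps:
B = 6 (B = 6 - 4*0 = 6 + 0 = 6)
j(V, F) = -V (j(V, F) = V*(-1) = -V)
j(B, 1) + 415 = -1*6 + 415 = -6 + 415 = 409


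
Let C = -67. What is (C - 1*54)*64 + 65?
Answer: -7679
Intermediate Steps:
(C - 1*54)*64 + 65 = (-67 - 1*54)*64 + 65 = (-67 - 54)*64 + 65 = -121*64 + 65 = -7744 + 65 = -7679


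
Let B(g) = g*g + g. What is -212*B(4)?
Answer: -4240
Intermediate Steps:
B(g) = g + g**2 (B(g) = g**2 + g = g + g**2)
-212*B(4) = -848*(1 + 4) = -848*5 = -212*20 = -4240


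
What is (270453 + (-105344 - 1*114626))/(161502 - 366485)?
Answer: -50483/204983 ≈ -0.24628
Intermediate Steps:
(270453 + (-105344 - 1*114626))/(161502 - 366485) = (270453 + (-105344 - 114626))/(-204983) = (270453 - 219970)*(-1/204983) = 50483*(-1/204983) = -50483/204983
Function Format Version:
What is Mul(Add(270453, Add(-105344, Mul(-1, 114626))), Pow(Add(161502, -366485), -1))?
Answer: Rational(-50483, 204983) ≈ -0.24628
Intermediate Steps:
Mul(Add(270453, Add(-105344, Mul(-1, 114626))), Pow(Add(161502, -366485), -1)) = Mul(Add(270453, Add(-105344, -114626)), Pow(-204983, -1)) = Mul(Add(270453, -219970), Rational(-1, 204983)) = Mul(50483, Rational(-1, 204983)) = Rational(-50483, 204983)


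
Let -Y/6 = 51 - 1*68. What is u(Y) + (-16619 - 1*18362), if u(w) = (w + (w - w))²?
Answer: -24577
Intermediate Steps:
Y = 102 (Y = -6*(51 - 1*68) = -6*(51 - 68) = -6*(-17) = 102)
u(w) = w² (u(w) = (w + 0)² = w²)
u(Y) + (-16619 - 1*18362) = 102² + (-16619 - 1*18362) = 10404 + (-16619 - 18362) = 10404 - 34981 = -24577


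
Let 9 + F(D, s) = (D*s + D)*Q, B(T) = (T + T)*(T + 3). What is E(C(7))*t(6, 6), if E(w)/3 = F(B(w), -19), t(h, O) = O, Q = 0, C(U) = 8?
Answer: -162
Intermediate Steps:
B(T) = 2*T*(3 + T) (B(T) = (2*T)*(3 + T) = 2*T*(3 + T))
F(D, s) = -9 (F(D, s) = -9 + (D*s + D)*0 = -9 + (D + D*s)*0 = -9 + 0 = -9)
E(w) = -27 (E(w) = 3*(-9) = -27)
E(C(7))*t(6, 6) = -27*6 = -162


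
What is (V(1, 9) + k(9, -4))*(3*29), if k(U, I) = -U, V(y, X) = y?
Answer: -696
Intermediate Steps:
(V(1, 9) + k(9, -4))*(3*29) = (1 - 1*9)*(3*29) = (1 - 9)*87 = -8*87 = -696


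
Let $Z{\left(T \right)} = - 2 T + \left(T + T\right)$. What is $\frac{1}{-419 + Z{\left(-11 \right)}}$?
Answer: $- \frac{1}{419} \approx -0.0023866$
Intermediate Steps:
$Z{\left(T \right)} = 0$ ($Z{\left(T \right)} = - 2 T + 2 T = 0$)
$\frac{1}{-419 + Z{\left(-11 \right)}} = \frac{1}{-419 + 0} = \frac{1}{-419} = - \frac{1}{419}$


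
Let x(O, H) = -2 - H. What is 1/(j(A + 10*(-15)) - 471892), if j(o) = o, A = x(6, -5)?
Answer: -1/472039 ≈ -2.1185e-6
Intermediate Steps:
A = 3 (A = -2 - 1*(-5) = -2 + 5 = 3)
1/(j(A + 10*(-15)) - 471892) = 1/((3 + 10*(-15)) - 471892) = 1/((3 - 150) - 471892) = 1/(-147 - 471892) = 1/(-472039) = -1/472039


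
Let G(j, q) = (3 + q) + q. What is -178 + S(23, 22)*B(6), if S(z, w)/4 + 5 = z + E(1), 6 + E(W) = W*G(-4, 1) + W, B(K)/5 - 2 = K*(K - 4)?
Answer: 4862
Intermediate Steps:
G(j, q) = 3 + 2*q
B(K) = 10 + 5*K*(-4 + K) (B(K) = 10 + 5*(K*(K - 4)) = 10 + 5*(K*(-4 + K)) = 10 + 5*K*(-4 + K))
E(W) = -6 + 6*W (E(W) = -6 + (W*(3 + 2*1) + W) = -6 + (W*(3 + 2) + W) = -6 + (W*5 + W) = -6 + (5*W + W) = -6 + 6*W)
S(z, w) = -20 + 4*z (S(z, w) = -20 + 4*(z + (-6 + 6*1)) = -20 + 4*(z + (-6 + 6)) = -20 + 4*(z + 0) = -20 + 4*z)
-178 + S(23, 22)*B(6) = -178 + (-20 + 4*23)*(10 - 20*6 + 5*6²) = -178 + (-20 + 92)*(10 - 120 + 5*36) = -178 + 72*(10 - 120 + 180) = -178 + 72*70 = -178 + 5040 = 4862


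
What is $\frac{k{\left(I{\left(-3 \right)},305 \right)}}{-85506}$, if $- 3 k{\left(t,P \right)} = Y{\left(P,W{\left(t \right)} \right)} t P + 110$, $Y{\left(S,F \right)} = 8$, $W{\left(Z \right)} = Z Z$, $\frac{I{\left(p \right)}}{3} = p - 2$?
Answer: $- \frac{18245}{128259} \approx -0.14225$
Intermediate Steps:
$I{\left(p \right)} = -6 + 3 p$ ($I{\left(p \right)} = 3 \left(p - 2\right) = 3 \left(-2 + p\right) = -6 + 3 p$)
$W{\left(Z \right)} = Z^{2}$
$k{\left(t,P \right)} = - \frac{110}{3} - \frac{8 P t}{3}$ ($k{\left(t,P \right)} = - \frac{8 t P + 110}{3} = - \frac{8 P t + 110}{3} = - \frac{110 + 8 P t}{3} = - \frac{110}{3} - \frac{8 P t}{3}$)
$\frac{k{\left(I{\left(-3 \right)},305 \right)}}{-85506} = \frac{- \frac{110}{3} - \frac{2440 \left(-6 + 3 \left(-3\right)\right)}{3}}{-85506} = \left(- \frac{110}{3} - \frac{2440 \left(-6 - 9\right)}{3}\right) \left(- \frac{1}{85506}\right) = \left(- \frac{110}{3} - \frac{2440}{3} \left(-15\right)\right) \left(- \frac{1}{85506}\right) = \left(- \frac{110}{3} + 12200\right) \left(- \frac{1}{85506}\right) = \frac{36490}{3} \left(- \frac{1}{85506}\right) = - \frac{18245}{128259}$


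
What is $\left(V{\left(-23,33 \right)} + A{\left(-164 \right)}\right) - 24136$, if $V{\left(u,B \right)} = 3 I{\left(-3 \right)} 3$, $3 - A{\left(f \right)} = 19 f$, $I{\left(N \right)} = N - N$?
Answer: $-21017$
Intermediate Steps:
$I{\left(N \right)} = 0$
$A{\left(f \right)} = 3 - 19 f$
$V{\left(u,B \right)} = 0$ ($V{\left(u,B \right)} = 3 \cdot 0 \cdot 3 = 0 \cdot 3 = 0$)
$\left(V{\left(-23,33 \right)} + A{\left(-164 \right)}\right) - 24136 = \left(0 + \left(3 - -3116\right)\right) - 24136 = \left(0 + \left(3 + 3116\right)\right) - 24136 = \left(0 + 3119\right) - 24136 = 3119 - 24136 = -21017$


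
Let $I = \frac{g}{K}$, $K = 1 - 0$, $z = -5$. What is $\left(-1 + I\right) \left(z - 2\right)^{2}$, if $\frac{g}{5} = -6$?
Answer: $-1519$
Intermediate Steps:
$g = -30$ ($g = 5 \left(-6\right) = -30$)
$K = 1$ ($K = 1 + 0 = 1$)
$I = -30$ ($I = - \frac{30}{1} = \left(-30\right) 1 = -30$)
$\left(-1 + I\right) \left(z - 2\right)^{2} = \left(-1 - 30\right) \left(-5 - 2\right)^{2} = - 31 \left(-7\right)^{2} = \left(-31\right) 49 = -1519$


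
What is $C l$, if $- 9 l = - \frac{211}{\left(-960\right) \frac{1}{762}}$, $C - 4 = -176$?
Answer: $\frac{1152271}{360} \approx 3200.8$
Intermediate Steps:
$C = -172$ ($C = 4 - 176 = -172$)
$l = - \frac{26797}{1440}$ ($l = - \frac{\left(-211\right) \frac{1}{\left(-960\right) \frac{1}{762}}}{9} = - \frac{\left(-211\right) \frac{1}{- \frac{160}{127}}}{9} = - \frac{\left(-211\right) \left(- \frac{127}{160}\right)}{9} = \left(- \frac{1}{9}\right) \frac{26797}{160} = - \frac{26797}{1440} \approx -18.609$)
$C l = \left(-172\right) \left(- \frac{26797}{1440}\right) = \frac{1152271}{360}$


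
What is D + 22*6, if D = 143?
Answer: 275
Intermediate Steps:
D + 22*6 = 143 + 22*6 = 143 + 132 = 275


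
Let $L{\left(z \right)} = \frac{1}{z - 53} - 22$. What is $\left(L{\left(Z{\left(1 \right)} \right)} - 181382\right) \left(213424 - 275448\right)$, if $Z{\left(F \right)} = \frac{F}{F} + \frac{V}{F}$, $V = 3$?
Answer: $\frac{551318745128}{49} \approx 1.1251 \cdot 10^{10}$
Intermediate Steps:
$Z{\left(F \right)} = 1 + \frac{3}{F}$ ($Z{\left(F \right)} = \frac{F}{F} + \frac{3}{F} = 1 + \frac{3}{F}$)
$L{\left(z \right)} = -22 + \frac{1}{-53 + z}$ ($L{\left(z \right)} = \frac{1}{-53 + z} - 22 = -22 + \frac{1}{-53 + z}$)
$\left(L{\left(Z{\left(1 \right)} \right)} - 181382\right) \left(213424 - 275448\right) = \left(\frac{1167 - 22 \frac{3 + 1}{1}}{-53 + \frac{3 + 1}{1}} - 181382\right) \left(213424 - 275448\right) = \left(\frac{1167 - 22 \cdot 1 \cdot 4}{-53 + 1 \cdot 4} - 181382\right) \left(-62024\right) = \left(\frac{1167 - 88}{-53 + 4} - 181382\right) \left(-62024\right) = \left(\frac{1167 - 88}{-49} - 181382\right) \left(-62024\right) = \left(\left(- \frac{1}{49}\right) 1079 - 181382\right) \left(-62024\right) = \left(- \frac{1079}{49} - 181382\right) \left(-62024\right) = \left(- \frac{8888797}{49}\right) \left(-62024\right) = \frac{551318745128}{49}$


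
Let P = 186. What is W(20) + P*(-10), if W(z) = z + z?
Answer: -1820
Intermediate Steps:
W(z) = 2*z
W(20) + P*(-10) = 2*20 + 186*(-10) = 40 - 1860 = -1820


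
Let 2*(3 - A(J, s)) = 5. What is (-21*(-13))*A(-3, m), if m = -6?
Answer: 273/2 ≈ 136.50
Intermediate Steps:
A(J, s) = ½ (A(J, s) = 3 - ½*5 = 3 - 5/2 = ½)
(-21*(-13))*A(-3, m) = -21*(-13)*(½) = 273*(½) = 273/2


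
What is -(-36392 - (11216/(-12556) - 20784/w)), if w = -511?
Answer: 800515500/21973 ≈ 36432.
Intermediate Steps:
-(-36392 - (11216/(-12556) - 20784/w)) = -(-36392 - (11216/(-12556) - 20784/(-511))) = -(-36392 - (11216*(-1/12556) - 20784*(-1/511))) = -(-36392 - (-2804/3139 + 20784/511)) = -(-36392 - 1*874084/21973) = -(-36392 - 874084/21973) = -1*(-800515500/21973) = 800515500/21973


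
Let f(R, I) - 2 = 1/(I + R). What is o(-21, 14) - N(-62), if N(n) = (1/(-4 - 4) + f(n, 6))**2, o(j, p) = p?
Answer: 517/49 ≈ 10.551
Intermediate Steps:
f(R, I) = 2 + 1/(I + R)
N(n) = (-1/8 + (13 + 2*n)/(6 + n))**2 (N(n) = (1/(-4 - 4) + (1 + 2*6 + 2*n)/(6 + n))**2 = (1/(-8) + (1 + 12 + 2*n)/(6 + n))**2 = (-1/8 + (13 + 2*n)/(6 + n))**2)
o(-21, 14) - N(-62) = 14 - (98 + 15*(-62))**2/(64*(6 - 62)**2) = 14 - (98 - 930)**2/(64*(-56)**2) = 14 - (-832)**2/(64*3136) = 14 - 692224/(64*3136) = 14 - 1*169/49 = 14 - 169/49 = 517/49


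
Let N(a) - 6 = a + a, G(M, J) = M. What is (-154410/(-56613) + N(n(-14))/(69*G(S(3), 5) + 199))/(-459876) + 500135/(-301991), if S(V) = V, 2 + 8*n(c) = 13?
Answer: -1006960559099246165/608019691867592352 ≈ -1.6561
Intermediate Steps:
n(c) = 11/8 (n(c) = -¼ + (⅛)*13 = -¼ + 13/8 = 11/8)
N(a) = 6 + 2*a (N(a) = 6 + (a + a) = 6 + 2*a)
(-154410/(-56613) + N(n(-14))/(69*G(S(3), 5) + 199))/(-459876) + 500135/(-301991) = (-154410/(-56613) + (6 + 2*(11/8))/(69*3 + 199))/(-459876) + 500135/(-301991) = (-154410*(-1/56613) + (6 + 11/4)/(207 + 199))*(-1/459876) + 500135*(-1/301991) = (51470/18871 + (35/4)/406)*(-1/459876) - 500135/301991 = (51470/18871 + (35/4)*(1/406))*(-1/459876) - 500135/301991 = (51470/18871 + 5/232)*(-1/459876) - 500135/301991 = (12035395/4378072)*(-1/459876) - 500135/301991 = -12035395/2013370239072 - 500135/301991 = -1006960559099246165/608019691867592352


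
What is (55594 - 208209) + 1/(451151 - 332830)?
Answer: -18057559414/118321 ≈ -1.5262e+5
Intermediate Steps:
(55594 - 208209) + 1/(451151 - 332830) = -152615 + 1/118321 = -18057559414/118321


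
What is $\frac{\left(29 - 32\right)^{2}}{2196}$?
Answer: $\frac{1}{244} \approx 0.0040984$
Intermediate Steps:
$\frac{\left(29 - 32\right)^{2}}{2196} = \left(29 - 32\right)^{2} \cdot \frac{1}{2196} = \left(-3\right)^{2} \cdot \frac{1}{2196} = 9 \cdot \frac{1}{2196} = \frac{1}{244}$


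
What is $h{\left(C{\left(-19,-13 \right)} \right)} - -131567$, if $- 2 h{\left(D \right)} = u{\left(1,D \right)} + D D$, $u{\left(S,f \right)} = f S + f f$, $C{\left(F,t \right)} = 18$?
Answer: $131234$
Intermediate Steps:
$u{\left(S,f \right)} = f^{2} + S f$ ($u{\left(S,f \right)} = S f + f^{2} = f^{2} + S f$)
$h{\left(D \right)} = - \frac{D^{2}}{2} - \frac{D \left(1 + D\right)}{2}$ ($h{\left(D \right)} = - \frac{D \left(1 + D\right) + D D}{2} = - \frac{D \left(1 + D\right) + D^{2}}{2} = - \frac{D^{2} + D \left(1 + D\right)}{2} = - \frac{D^{2}}{2} - \frac{D \left(1 + D\right)}{2}$)
$h{\left(C{\left(-19,-13 \right)} \right)} - -131567 = \left(-1\right) 18 \left(\frac{1}{2} + 18\right) - -131567 = \left(-1\right) 18 \cdot \frac{37}{2} + 131567 = -333 + 131567 = 131234$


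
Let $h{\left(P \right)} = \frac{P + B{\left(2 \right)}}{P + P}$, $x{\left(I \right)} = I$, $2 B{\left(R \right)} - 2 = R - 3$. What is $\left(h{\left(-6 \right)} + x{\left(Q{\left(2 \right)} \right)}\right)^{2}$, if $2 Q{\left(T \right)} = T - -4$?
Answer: $\frac{6889}{576} \approx 11.96$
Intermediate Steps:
$Q{\left(T \right)} = 2 + \frac{T}{2}$ ($Q{\left(T \right)} = \frac{T - -4}{2} = \frac{T + 4}{2} = \frac{4 + T}{2} = 2 + \frac{T}{2}$)
$B{\left(R \right)} = - \frac{1}{2} + \frac{R}{2}$ ($B{\left(R \right)} = 1 + \frac{R - 3}{2} = 1 + \frac{-3 + R}{2} = 1 + \left(- \frac{3}{2} + \frac{R}{2}\right) = - \frac{1}{2} + \frac{R}{2}$)
$h{\left(P \right)} = \frac{\frac{1}{2} + P}{2 P}$ ($h{\left(P \right)} = \frac{P + \left(- \frac{1}{2} + \frac{1}{2} \cdot 2\right)}{P + P} = \frac{P + \left(- \frac{1}{2} + 1\right)}{2 P} = \left(P + \frac{1}{2}\right) \frac{1}{2 P} = \left(\frac{1}{2} + P\right) \frac{1}{2 P} = \frac{\frac{1}{2} + P}{2 P}$)
$\left(h{\left(-6 \right)} + x{\left(Q{\left(2 \right)} \right)}\right)^{2} = \left(\frac{1 + 2 \left(-6\right)}{4 \left(-6\right)} + \left(2 + \frac{1}{2} \cdot 2\right)\right)^{2} = \left(\frac{1}{4} \left(- \frac{1}{6}\right) \left(1 - 12\right) + \left(2 + 1\right)\right)^{2} = \left(\frac{1}{4} \left(- \frac{1}{6}\right) \left(-11\right) + 3\right)^{2} = \left(\frac{11}{24} + 3\right)^{2} = \left(\frac{83}{24}\right)^{2} = \frac{6889}{576}$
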